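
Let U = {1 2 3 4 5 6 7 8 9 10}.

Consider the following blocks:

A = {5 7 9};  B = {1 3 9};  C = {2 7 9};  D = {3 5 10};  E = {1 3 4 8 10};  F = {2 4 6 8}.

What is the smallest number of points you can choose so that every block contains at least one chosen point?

The 3 points {3, 6, 9} hit every block.
No choice of 2 points meets every block, so 3 is the minimum.

3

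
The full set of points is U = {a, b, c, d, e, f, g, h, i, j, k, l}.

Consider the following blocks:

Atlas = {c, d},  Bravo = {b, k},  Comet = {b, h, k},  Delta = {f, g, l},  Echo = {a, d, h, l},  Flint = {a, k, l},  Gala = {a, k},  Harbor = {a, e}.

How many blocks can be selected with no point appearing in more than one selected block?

4

Atlas, Bravo, Delta, Harbor are pairwise disjoint (Atlas={c,d}; Bravo={b,k}; Delta={f,g,l}; Harbor={a,e}).
Every remaining block overlaps one of these, and no 5 of the listed blocks are pairwise disjoint, so 4 is the maximum.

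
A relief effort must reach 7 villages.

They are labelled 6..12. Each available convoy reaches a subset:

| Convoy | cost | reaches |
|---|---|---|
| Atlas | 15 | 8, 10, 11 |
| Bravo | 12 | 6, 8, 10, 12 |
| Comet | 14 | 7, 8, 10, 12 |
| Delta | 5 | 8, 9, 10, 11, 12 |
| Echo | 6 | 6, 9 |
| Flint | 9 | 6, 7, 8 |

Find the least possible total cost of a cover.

14

Delta, Flint together cover every village (Delta ∪ Flint = {6, 7, 8, 9, 10, 11, 12}); total cost 5 + 9 = 14.
No covering selection has total cost below 14.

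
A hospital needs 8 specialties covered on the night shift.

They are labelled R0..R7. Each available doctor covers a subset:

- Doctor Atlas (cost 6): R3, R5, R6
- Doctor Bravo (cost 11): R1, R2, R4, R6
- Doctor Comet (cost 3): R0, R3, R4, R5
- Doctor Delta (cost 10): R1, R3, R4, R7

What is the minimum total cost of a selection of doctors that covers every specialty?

24

Bravo, Comet, Delta together cover every specialty (Bravo ∪ Comet ∪ Delta = {R0, R1, R2, R3, R4, R5, R6, R7}); total cost 11 + 3 + 10 = 24.
No covering selection has total cost below 24.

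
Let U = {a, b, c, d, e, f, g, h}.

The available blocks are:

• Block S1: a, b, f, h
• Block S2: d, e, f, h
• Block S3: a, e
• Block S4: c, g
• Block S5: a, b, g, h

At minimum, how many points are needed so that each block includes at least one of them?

3

Take T = {e, f, g}. Each listed block contains at least one of these, so T is a hitting set of size 3.
No choice of 2 points meets every block, so 3 is the minimum.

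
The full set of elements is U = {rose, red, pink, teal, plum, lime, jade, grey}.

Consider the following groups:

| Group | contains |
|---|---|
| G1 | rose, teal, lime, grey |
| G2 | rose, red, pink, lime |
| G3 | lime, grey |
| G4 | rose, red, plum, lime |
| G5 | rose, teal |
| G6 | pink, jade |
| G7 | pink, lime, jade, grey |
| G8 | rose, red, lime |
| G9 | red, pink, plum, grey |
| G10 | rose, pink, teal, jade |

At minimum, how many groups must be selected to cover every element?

3

G4, G5, and G7 cover everything between them: the union {rose, red, pink, teal, plum, lime, jade, grey} is all of U.
No 2 of the 10 groups cover everything (all 45 combinations miss at least one element), so 3 is optimal.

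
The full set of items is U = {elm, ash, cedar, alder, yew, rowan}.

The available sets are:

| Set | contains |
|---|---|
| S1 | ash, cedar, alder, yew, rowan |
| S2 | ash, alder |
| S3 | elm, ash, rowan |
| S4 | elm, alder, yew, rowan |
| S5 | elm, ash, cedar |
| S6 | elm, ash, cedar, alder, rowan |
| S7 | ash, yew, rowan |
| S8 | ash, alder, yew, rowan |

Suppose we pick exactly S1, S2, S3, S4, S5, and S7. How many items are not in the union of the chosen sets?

Union of S1, S2, S3, S4, S5, S7 = {elm, ash, cedar, alder, yew, rowan} — that's every item, so 0 are uncovered.

0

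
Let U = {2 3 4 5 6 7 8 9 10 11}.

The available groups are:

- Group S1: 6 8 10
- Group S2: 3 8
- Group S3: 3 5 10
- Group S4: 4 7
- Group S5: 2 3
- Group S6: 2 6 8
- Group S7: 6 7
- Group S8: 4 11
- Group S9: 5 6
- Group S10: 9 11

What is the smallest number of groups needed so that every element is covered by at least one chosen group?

4

S3 and S4 and S6 and S10 together: S3 ∪ S4 ∪ S6 ∪ S10 = {2, 3, 4, 5, 6, 7, 8, 9, 10, 11} — every element is covered.
Each group has at most 3 elements, and 3·3 = 9 < 10 — so at least 4 groups are needed, and 4 is optimal.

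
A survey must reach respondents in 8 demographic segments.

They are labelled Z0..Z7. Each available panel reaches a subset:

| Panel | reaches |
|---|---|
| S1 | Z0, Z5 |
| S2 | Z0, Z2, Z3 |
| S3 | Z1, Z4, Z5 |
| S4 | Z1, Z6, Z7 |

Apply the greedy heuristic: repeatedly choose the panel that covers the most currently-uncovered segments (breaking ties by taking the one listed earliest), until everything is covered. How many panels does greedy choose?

Greedy: pick S2 (covers 3 new) → pick S3 (covers 3 new) → pick S4 (covers 2 new). Total picks: 3.

3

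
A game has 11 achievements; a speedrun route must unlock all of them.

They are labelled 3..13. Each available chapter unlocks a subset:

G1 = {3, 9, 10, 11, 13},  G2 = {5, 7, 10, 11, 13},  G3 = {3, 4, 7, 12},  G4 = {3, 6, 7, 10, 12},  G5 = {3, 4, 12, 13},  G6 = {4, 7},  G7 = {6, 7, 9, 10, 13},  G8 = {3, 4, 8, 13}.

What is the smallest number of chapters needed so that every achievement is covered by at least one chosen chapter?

G2 and G4 and G7 and G8 together: G2 ∪ G4 ∪ G7 ∪ G8 = {3, 4, 5, 6, 7, 8, 9, 10, 11, 12, 13} — every achievement is covered.
No 3 of the 8 chapters cover everything (all 56 combinations miss at least one achievement), so 4 is optimal.

4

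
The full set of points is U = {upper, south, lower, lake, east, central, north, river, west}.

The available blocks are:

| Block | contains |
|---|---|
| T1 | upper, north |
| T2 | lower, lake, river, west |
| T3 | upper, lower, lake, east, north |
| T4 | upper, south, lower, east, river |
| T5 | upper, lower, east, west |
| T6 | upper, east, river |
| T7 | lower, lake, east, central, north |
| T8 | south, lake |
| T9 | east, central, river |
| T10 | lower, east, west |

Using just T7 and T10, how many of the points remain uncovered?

Union of T7, T10 = {lower, lake, east, central, north, west}.
Not covered: upper, south, river — 3 points.

3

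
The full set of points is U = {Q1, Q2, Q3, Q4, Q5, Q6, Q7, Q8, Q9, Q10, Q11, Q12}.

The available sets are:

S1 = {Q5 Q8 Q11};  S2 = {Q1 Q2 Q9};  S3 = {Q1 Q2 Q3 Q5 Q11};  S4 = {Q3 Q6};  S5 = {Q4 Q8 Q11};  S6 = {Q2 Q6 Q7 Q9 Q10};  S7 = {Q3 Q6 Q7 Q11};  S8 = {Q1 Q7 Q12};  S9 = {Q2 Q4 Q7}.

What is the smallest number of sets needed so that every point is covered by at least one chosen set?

S3, S5, S6, and S8 cover everything between them: the union {Q1, Q2, Q3, Q4, Q5, Q6, Q7, Q8, Q9, Q10, Q11, Q12} is all of U.
Only S8 contains Q12, so S8 is forced; the remaining 9 points need at least 3 more sets (each remaining set adds at most 4) — so at least 4 sets are needed, and 4 is optimal.

4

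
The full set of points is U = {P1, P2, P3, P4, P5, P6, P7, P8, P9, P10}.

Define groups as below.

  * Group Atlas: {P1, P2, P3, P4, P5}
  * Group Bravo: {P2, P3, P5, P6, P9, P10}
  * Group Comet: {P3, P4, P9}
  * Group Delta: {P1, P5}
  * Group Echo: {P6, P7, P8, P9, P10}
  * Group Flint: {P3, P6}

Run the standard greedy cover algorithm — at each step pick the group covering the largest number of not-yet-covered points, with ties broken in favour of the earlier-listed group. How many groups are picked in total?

3

Greedy: pick Bravo (covers 6 new) → pick Atlas (covers 2 new) → pick Echo (covers 2 new). Total picks: 3.
(The true minimum cover uses only 2 groups, so greedy is not optimal here.)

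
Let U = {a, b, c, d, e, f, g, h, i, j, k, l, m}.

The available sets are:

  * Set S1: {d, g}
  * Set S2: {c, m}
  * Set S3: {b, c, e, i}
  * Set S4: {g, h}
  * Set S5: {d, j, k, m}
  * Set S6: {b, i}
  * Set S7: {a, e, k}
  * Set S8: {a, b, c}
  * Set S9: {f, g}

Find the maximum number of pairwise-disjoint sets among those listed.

4

S2, S6, S7, S9 are pairwise disjoint (S2={c,m}; S6={b,i}; S7={a,e,k}; S9={f,g}).
Every remaining set overlaps one of these, and no 5 of the listed sets are pairwise disjoint, so 4 is the maximum.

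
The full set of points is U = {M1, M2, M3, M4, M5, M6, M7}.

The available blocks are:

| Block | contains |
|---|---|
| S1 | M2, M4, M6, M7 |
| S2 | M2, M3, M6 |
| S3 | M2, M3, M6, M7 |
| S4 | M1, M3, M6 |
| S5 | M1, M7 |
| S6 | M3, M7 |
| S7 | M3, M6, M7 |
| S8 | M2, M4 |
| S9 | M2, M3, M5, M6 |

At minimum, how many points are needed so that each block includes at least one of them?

H = {M2, M3, M7} meets every block (each contains at least one member of H), and |H| = 3.
No choice of 2 points meets every block, so 3 is the minimum.

3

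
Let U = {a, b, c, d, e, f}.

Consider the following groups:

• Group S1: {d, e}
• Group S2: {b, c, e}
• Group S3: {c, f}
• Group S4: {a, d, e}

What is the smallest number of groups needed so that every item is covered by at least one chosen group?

Take {S2, S3, S4}. Their union is {a, b, c, d, e, f}, which is all 6 items.
Only S4 contains a, so S4 is forced; the remaining 3 items need at least 2 more groups (each remaining group adds at most 2) — so at least 3 groups are needed, and 3 is optimal.

3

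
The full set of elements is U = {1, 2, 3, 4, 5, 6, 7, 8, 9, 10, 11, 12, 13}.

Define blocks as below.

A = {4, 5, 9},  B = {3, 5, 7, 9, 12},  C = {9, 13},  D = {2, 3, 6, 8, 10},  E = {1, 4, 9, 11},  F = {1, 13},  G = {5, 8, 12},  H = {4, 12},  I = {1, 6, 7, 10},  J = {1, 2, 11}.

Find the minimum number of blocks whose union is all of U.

4

B, D, E, and F cover everything between them: the union {1, 2, 3, 4, 5, 6, 7, 8, 9, 10, 11, 12, 13} is all of U.
No 3 of the 10 blocks cover everything (all 120 combinations miss at least one element), so 4 is optimal.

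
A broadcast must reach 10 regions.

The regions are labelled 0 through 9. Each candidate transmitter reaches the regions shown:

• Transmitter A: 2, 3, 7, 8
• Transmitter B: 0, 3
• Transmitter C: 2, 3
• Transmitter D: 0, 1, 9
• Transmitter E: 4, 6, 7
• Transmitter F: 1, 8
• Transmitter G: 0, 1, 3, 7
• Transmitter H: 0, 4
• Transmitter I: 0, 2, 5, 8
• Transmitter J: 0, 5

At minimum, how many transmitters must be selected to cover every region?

Take {D, E, G, I}. Their union is {0, 1, 2, 3, 4, 5, 6, 7, 8, 9}, which is all 10 regions.
No 3 of the 10 transmitters cover everything (all 120 combinations miss at least one region), so 4 is optimal.

4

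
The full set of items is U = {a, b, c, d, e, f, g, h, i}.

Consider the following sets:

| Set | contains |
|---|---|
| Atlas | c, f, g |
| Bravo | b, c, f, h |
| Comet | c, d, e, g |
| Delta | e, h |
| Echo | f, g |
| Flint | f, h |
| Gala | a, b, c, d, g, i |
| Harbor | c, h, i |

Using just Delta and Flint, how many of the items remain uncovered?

Union of Delta, Flint = {e, f, h}.
Not covered: a, b, c, d, g, i — 6 items.

6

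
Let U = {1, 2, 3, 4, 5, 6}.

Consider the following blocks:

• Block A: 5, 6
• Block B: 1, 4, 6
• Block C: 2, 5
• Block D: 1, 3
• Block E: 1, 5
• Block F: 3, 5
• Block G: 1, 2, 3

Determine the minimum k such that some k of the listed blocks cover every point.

3

Take {B, F, G}. Their union is {1, 2, 3, 4, 5, 6}, which is all 6 points.
Only B contains 4, so B is forced; the remaining 3 points need at least 2 more blocks (each remaining block adds at most 2) — so at least 3 blocks are needed, and 3 is optimal.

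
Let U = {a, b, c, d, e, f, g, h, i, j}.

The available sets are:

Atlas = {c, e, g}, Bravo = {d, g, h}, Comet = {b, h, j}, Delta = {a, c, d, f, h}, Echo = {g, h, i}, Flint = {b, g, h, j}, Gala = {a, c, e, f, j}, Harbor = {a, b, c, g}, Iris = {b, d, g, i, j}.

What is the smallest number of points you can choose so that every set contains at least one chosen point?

3

Take T = {f, g, j}. Each listed set contains at least one of these, so T is a hitting set of size 3.
No choice of 2 points meets every set, so 3 is the minimum.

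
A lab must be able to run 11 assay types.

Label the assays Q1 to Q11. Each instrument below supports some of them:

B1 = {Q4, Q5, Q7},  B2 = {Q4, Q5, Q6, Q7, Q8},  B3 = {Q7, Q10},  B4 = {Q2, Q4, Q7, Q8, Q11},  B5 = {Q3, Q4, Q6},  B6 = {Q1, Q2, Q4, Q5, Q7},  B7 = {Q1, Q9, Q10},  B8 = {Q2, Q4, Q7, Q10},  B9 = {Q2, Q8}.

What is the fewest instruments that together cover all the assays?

B4 and B5 and B6 and B7 together: B4 ∪ B5 ∪ B6 ∪ B7 = {Q1, Q2, Q3, Q4, Q5, Q6, Q7, Q8, Q9, Q10, Q11} — every assay is covered.
No 3 of the 9 instruments cover everything (all 84 combinations miss at least one assay), so 4 is optimal.

4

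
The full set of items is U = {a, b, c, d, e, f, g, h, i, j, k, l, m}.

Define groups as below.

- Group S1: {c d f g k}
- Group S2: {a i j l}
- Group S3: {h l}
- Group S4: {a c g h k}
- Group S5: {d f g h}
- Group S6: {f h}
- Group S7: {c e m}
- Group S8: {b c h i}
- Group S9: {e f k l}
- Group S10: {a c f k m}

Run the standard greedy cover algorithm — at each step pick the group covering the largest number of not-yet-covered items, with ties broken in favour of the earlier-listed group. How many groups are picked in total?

Greedy: pick S1 (covers 5 new) → pick S2 (covers 4 new) → pick S7 (covers 2 new) → pick S8 (covers 2 new). Total picks: 4.

4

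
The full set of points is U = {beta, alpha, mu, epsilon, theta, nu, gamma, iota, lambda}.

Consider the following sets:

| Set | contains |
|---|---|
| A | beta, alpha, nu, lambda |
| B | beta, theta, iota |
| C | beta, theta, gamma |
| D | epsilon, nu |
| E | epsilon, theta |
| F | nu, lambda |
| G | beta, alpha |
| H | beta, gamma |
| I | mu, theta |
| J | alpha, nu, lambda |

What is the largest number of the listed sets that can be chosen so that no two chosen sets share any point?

F, G, I are pairwise disjoint (F={nu,lambda}; G={beta,alpha}; I={mu,theta}).
Every remaining set overlaps one of these, and no 4 of the listed sets are pairwise disjoint, so 3 is the maximum.

3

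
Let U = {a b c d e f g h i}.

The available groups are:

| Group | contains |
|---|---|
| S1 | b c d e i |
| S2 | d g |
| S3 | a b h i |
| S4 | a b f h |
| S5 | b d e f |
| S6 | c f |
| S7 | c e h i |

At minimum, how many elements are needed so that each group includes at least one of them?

Take T = {b, c, d}. Each listed group contains at least one of these, so T is a hitting set of size 3.
The groups S2, S3, S6 are pairwise disjoint, so any hitting set needs a separate element for each — at least 3. Hence 3 is optimal.

3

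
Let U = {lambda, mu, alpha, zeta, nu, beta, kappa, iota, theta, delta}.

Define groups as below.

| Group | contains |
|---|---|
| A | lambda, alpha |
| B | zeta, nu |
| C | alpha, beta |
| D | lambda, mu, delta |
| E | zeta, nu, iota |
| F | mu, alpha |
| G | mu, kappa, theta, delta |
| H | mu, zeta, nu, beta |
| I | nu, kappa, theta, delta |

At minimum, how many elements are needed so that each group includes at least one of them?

Take T = {alpha, nu, delta}. Each listed group contains at least one of these, so T is a hitting set of size 3.
The groups B, C, D are pairwise disjoint, so any hitting set needs a separate element for each — at least 3. Hence 3 is optimal.

3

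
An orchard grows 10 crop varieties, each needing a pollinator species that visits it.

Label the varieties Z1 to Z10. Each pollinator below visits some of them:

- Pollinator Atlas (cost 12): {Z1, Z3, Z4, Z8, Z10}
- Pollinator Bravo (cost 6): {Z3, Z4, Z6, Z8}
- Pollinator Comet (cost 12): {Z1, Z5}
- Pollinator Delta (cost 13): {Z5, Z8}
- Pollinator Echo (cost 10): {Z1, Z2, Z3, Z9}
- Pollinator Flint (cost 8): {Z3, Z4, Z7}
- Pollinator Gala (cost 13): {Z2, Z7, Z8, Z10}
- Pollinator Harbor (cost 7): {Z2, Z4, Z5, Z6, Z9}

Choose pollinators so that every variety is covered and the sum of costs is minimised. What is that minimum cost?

27

Atlas, Flint, Harbor together cover every variety (Atlas ∪ Flint ∪ Harbor = {Z1, Z2, Z3, Z4, Z5, Z6, Z7, Z8, Z9, Z10}); total cost 12 + 8 + 7 = 27.
No covering selection has total cost below 27.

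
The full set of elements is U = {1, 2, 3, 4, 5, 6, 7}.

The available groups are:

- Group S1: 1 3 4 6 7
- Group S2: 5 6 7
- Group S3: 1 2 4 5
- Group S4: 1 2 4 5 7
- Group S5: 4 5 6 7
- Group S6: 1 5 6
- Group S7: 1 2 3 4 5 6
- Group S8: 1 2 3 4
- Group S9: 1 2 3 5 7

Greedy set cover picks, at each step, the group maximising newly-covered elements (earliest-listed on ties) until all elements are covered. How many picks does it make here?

Greedy: pick S7 (covers 6 new) → pick S1 (covers 1 new). Total picks: 2.

2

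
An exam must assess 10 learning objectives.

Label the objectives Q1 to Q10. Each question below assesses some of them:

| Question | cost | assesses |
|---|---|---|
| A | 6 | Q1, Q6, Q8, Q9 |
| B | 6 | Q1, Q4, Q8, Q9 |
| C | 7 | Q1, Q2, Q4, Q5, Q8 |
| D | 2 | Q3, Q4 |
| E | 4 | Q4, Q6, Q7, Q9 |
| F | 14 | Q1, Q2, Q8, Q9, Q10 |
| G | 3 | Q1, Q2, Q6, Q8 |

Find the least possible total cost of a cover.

27

C, D, E, F together cover every objective (C ∪ D ∪ E ∪ F = {Q1, Q2, Q3, Q4, Q5, Q6, Q7, Q8, Q9, Q10}); total cost 7 + 2 + 4 + 14 = 27.
The greedy pick G, D, E, C, F costs 30; no covering selection beats 27.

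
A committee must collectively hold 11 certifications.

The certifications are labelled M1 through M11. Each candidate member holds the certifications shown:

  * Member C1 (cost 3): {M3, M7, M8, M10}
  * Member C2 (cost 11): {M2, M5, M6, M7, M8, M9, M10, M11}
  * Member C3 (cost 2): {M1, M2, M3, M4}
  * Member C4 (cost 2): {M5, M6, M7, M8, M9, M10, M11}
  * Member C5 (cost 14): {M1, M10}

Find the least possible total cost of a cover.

4

C3, C4 together cover every certification (C3 ∪ C4 = {M1, M2, M3, M4, M5, M6, M7, M8, M9, M10, M11}); total cost 2 + 2 = 4.
No covering selection has total cost below 4.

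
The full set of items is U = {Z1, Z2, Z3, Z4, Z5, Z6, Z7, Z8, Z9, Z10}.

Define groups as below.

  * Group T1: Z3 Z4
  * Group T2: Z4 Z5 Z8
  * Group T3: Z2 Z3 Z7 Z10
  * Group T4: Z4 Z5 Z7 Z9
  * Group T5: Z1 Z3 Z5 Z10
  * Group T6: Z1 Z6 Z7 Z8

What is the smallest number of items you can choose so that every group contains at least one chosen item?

3

The 3 items {Z4, Z8, Z10} hit every group.
No choice of 2 items meets every group, so 3 is the minimum.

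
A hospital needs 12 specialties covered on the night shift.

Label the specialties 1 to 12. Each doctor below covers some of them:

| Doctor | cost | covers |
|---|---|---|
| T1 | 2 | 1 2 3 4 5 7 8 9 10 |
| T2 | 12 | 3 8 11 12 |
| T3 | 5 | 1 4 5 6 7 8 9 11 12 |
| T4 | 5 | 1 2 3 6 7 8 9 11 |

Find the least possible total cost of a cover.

T1, T3 together cover every specialty (T1 ∪ T3 = {1, 2, 3, 4, 5, 6, 7, 8, 9, 10, 11, 12}); total cost 2 + 5 = 7.
No covering selection has total cost below 7.

7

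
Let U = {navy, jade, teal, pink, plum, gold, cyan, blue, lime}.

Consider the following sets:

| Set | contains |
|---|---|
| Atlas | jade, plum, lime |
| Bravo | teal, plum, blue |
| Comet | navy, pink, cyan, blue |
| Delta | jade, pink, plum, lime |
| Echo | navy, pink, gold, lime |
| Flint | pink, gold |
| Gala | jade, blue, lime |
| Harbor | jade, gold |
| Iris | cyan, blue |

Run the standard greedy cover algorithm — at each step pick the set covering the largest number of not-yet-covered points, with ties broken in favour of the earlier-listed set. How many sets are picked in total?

Greedy: pick Comet (covers 4 new) → pick Atlas (covers 3 new) → pick Bravo (covers 1 new) → pick Echo (covers 1 new). Total picks: 4.

4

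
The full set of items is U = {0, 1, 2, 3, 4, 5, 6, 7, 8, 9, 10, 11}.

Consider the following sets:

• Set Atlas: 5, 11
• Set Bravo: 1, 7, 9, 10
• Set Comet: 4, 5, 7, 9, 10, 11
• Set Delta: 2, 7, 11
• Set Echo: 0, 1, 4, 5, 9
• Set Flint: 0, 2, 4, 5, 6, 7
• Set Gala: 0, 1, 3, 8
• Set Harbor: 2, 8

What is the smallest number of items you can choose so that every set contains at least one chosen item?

The 3 items {1, 2, 5} hit every set.
The sets Atlas, Bravo, Harbor are pairwise disjoint, so any hitting set needs a separate item for each — at least 3. Hence 3 is optimal.

3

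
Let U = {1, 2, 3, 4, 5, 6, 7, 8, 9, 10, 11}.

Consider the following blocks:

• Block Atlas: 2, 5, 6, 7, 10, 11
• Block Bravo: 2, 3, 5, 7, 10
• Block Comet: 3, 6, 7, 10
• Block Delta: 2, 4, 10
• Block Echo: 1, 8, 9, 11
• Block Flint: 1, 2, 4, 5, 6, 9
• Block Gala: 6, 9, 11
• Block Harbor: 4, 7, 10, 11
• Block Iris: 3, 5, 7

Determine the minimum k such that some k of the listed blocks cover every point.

3

Bravo and Echo and Flint together: Bravo ∪ Echo ∪ Flint = {1, 2, 3, 4, 5, 6, 7, 8, 9, 10, 11} — every point is covered.
Only Echo contains 8, so Echo is forced; the remaining 7 points need at least 2 more blocks (each remaining block adds at most 5) — so at least 3 blocks are needed, and 3 is optimal.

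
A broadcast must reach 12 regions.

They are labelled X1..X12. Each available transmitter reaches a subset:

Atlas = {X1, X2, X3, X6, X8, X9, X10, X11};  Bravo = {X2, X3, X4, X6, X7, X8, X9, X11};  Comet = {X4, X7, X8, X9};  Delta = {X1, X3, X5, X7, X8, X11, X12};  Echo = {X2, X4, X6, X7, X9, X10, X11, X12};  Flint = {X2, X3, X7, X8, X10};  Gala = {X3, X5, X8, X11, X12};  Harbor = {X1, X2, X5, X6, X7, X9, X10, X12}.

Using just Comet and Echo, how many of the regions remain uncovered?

3

Union of Comet, Echo = {X2, X4, X6, X7, X8, X9, X10, X11, X12}.
Not covered: X1, X3, X5 — 3 regions.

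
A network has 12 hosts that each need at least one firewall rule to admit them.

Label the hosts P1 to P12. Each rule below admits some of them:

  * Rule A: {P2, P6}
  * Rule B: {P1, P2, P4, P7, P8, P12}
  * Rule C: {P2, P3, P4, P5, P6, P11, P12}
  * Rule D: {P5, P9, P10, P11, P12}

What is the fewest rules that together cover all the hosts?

Take {B, C, D}. Their union is {P1, P2, P3, P4, P5, P6, P7, P8, P9, P10, P11, P12}, which is all 12 hosts.
Only B contains P1, so B is forced; the remaining 6 hosts need at least 2 more rules (each remaining rule adds at most 4) — so at least 3 rules are needed, and 3 is optimal.

3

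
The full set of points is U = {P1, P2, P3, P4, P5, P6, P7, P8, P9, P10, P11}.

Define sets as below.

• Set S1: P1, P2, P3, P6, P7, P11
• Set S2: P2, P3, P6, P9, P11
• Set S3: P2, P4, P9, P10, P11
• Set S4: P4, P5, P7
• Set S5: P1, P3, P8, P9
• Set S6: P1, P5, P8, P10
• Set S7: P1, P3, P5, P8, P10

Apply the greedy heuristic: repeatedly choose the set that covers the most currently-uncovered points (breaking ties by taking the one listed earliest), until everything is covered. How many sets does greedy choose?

3

Greedy: pick S1 (covers 6 new) → pick S3 (covers 3 new) → pick S6 (covers 2 new). Total picks: 3.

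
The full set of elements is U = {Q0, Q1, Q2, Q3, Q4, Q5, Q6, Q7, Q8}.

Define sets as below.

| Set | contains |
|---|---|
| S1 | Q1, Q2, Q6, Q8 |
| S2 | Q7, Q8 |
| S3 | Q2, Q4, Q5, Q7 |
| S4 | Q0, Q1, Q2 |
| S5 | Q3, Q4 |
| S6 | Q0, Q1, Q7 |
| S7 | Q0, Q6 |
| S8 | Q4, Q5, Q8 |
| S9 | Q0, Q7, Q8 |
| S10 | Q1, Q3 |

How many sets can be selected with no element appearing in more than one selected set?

3

S2, S4, S5 are pairwise disjoint (S2={Q7,Q8}; S4={Q0,Q1,Q2}; S5={Q3,Q4}).
Every remaining set overlaps one of these, and no 4 of the listed sets are pairwise disjoint, so 3 is the maximum.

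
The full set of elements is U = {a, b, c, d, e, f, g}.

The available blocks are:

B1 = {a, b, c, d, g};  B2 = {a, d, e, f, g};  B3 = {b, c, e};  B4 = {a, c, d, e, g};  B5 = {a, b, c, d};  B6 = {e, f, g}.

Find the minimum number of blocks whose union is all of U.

Take {B1, B6}. Their union is {a, b, c, d, e, f, g}, which is all 7 elements.
No single block has all 7 elements (the largest, B1, has 5), so 2 is optimal.

2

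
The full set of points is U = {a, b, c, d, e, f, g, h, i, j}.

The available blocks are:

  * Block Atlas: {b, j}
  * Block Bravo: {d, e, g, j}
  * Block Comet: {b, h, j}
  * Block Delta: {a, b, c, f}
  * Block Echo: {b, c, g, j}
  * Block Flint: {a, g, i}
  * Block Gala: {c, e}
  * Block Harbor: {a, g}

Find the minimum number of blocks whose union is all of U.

4

Bravo, Comet, Delta, and Flint cover everything between them: the union {a, b, c, d, e, f, g, h, i, j} is all of U.
Only Comet contains h, so Comet is forced; the remaining 7 points need at least 3 more blocks (each remaining block adds at most 3) — so at least 4 blocks are needed, and 4 is optimal.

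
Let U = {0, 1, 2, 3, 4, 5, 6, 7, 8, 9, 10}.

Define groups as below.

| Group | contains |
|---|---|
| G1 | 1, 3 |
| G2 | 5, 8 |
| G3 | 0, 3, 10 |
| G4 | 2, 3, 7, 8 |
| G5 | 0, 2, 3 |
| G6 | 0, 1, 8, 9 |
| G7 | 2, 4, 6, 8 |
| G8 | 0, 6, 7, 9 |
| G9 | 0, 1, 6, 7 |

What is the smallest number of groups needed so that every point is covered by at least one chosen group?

G2, G3, G7, G8, and G9 cover everything between them: the union {0, 1, 2, 3, 4, 5, 6, 7, 8, 9, 10} is all of U.
No 4 of the 9 groups cover everything (all 126 combinations miss at least one point), so 5 is optimal.

5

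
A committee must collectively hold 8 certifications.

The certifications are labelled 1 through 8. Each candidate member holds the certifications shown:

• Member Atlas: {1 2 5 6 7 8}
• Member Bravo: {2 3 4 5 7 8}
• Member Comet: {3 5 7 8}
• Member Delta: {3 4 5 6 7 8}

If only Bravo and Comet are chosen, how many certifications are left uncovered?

Union of Bravo, Comet = {2, 3, 4, 5, 7, 8}.
Not covered: 1, 6 — 2 certifications.

2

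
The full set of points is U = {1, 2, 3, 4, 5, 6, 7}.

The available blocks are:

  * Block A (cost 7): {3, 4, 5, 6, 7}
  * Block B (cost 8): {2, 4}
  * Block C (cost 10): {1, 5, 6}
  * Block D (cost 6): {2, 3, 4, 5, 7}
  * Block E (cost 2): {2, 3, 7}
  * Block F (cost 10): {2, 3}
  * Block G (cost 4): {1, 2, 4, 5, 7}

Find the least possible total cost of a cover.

11

A, G together cover every point (A ∪ G = {1, 2, 3, 4, 5, 6, 7}); total cost 7 + 4 = 11.
The greedy pick E, G, A costs 13; no covering selection beats 11.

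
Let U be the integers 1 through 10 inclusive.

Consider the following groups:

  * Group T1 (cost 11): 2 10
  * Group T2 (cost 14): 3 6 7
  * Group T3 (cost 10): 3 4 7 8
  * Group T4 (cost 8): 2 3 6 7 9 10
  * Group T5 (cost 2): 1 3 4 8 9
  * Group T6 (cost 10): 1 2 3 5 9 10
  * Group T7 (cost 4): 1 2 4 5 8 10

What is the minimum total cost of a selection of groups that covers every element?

12

T4, T7 together cover every element (T4 ∪ T7 = {1, 2, 3, 4, 5, 6, 7, 8, 9, 10}); total cost 8 + 4 = 12.
The greedy pick T5, T7, T4 costs 14; no covering selection beats 12.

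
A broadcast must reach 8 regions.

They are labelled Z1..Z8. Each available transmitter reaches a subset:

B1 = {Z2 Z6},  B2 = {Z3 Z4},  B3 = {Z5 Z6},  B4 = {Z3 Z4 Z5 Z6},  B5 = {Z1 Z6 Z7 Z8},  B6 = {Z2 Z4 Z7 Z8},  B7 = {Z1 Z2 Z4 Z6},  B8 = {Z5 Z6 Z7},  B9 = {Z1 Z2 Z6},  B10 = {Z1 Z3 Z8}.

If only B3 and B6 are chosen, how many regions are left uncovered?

2

Union of B3, B6 = {Z2, Z4, Z5, Z6, Z7, Z8}.
Not covered: Z1, Z3 — 2 regions.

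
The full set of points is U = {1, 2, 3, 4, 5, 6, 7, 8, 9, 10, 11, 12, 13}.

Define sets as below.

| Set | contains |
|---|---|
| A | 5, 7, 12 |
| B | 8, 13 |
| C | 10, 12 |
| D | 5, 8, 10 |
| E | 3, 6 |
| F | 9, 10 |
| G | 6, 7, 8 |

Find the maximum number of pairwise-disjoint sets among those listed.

A, B, E, F are pairwise disjoint (A={5,7,12}; B={8,13}; E={3,6}; F={9,10}).
Every remaining set overlaps one of these, and no 5 of the listed sets are pairwise disjoint, so 4 is the maximum.

4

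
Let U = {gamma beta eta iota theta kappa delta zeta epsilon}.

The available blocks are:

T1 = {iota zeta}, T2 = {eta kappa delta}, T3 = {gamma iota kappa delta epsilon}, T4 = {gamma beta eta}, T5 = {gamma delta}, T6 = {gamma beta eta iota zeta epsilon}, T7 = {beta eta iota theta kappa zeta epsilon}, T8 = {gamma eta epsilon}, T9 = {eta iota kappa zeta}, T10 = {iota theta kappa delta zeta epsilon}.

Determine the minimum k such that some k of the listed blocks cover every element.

2

Take {T3, T7}. Their union is {gamma, beta, eta, iota, theta, kappa, delta, zeta, epsilon}, which is all 9 elements.
No single block has all 9 elements (the largest, T7, has 7), so 2 is optimal.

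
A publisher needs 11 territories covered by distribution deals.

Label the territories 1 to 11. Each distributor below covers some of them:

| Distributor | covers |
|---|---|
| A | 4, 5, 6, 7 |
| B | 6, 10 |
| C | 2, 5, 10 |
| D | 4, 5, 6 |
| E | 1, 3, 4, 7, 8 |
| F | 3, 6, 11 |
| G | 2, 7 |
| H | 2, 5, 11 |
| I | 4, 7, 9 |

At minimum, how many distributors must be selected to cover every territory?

4

C and E and F and I together: C ∪ E ∪ F ∪ I = {1, 2, 3, 4, 5, 6, 7, 8, 9, 10, 11} — every territory is covered.
Only I contains 9, so I is forced; the remaining 8 territories need at least 3 more distributors (each remaining distributor adds at most 3) — so at least 4 distributors are needed, and 4 is optimal.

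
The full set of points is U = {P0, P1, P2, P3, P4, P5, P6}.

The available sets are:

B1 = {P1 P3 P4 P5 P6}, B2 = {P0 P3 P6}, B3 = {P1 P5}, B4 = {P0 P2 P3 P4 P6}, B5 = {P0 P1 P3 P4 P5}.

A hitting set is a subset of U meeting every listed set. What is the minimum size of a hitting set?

H = {P0, P5} meets every set (each contains at least one member of H), and |H| = 2.
The sets B2, B3 are pairwise disjoint, so any hitting set needs a separate point for each — at least 2. Hence 2 is optimal.

2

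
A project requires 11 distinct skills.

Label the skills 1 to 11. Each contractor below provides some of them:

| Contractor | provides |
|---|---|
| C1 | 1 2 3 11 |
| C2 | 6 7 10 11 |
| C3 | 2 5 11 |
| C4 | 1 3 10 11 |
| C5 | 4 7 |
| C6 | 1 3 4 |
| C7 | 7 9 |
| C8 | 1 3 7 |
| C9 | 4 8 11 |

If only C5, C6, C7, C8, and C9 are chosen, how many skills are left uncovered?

Union of C5, C6, C7, C8, C9 = {1, 3, 4, 7, 8, 9, 11}.
Not covered: 2, 5, 6, 10 — 4 skills.

4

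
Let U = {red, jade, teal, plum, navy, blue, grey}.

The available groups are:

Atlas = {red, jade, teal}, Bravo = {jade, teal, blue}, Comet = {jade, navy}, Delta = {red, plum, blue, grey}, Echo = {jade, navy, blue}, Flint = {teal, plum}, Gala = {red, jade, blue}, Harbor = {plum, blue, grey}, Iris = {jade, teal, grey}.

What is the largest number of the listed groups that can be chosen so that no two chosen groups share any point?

2

Comet, Flint are pairwise disjoint (Comet={jade,navy}; Flint={teal,plum}).
Every remaining group overlaps one of these, and no 3 of the listed groups are pairwise disjoint, so 2 is the maximum.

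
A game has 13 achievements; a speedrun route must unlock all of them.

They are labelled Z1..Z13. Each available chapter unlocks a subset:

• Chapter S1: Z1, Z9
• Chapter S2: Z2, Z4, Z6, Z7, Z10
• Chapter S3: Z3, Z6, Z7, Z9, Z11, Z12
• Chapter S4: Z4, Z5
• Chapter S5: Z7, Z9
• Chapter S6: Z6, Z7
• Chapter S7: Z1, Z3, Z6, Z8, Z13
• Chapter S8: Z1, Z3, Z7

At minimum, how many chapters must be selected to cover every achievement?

Take {S2, S3, S4, S7}. Their union is {Z1, Z2, Z3, Z4, Z5, Z6, Z7, Z8, Z9, Z10, Z11, Z12, Z13}, which is all 13 achievements.
Only S3 contains Z11, so S3 is forced; the remaining 7 achievements need at least 3 more chapters (each remaining chapter adds at most 3) — so at least 4 chapters are needed, and 4 is optimal.

4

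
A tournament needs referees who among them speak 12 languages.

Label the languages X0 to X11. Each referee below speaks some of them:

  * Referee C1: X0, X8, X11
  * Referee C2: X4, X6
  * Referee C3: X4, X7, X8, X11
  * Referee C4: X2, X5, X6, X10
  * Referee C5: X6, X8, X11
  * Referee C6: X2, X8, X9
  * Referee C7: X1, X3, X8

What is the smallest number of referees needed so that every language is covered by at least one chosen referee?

5

C1 and C3 and C4 and C6 and C7 together: C1 ∪ C3 ∪ C4 ∪ C6 ∪ C7 = {X0, X1, X2, X3, X4, X5, X6, X7, X8, X9, X10, X11} — every language is covered.
No 4 of the 7 referees cover everything (all 35 combinations miss at least one language), so 5 is optimal.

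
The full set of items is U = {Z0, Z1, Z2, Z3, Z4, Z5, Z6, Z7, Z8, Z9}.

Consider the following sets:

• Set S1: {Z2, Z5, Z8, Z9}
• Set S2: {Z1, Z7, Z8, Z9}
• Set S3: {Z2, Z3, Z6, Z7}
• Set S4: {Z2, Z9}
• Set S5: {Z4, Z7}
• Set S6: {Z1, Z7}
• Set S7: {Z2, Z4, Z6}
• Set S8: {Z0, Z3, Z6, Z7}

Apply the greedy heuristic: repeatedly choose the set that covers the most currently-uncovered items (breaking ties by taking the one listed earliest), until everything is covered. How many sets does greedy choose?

4

Greedy: pick S1 (covers 4 new) → pick S8 (covers 4 new) → pick S2 (covers 1 new) → pick S5 (covers 1 new). Total picks: 4.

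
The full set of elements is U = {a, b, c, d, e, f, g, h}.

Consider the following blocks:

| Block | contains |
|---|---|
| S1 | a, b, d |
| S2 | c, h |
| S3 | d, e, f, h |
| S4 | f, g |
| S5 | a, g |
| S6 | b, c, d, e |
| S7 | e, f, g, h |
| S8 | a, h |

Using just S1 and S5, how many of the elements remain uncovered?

4

Union of S1, S5 = {a, b, d, g}.
Not covered: c, e, f, h — 4 elements.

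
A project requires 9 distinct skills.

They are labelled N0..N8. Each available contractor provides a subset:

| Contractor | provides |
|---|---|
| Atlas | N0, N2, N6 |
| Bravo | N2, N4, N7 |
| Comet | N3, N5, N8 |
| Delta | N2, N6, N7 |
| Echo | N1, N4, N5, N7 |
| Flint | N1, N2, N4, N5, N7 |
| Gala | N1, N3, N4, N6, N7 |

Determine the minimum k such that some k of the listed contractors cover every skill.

3

Atlas and Comet and Flint together: Atlas ∪ Comet ∪ Flint = {N0, N1, N2, N3, N4, N5, N6, N7, N8} — every skill is covered.
Only Atlas contains N0, so Atlas is forced; the remaining 6 skills need at least 2 more contractors (each remaining contractor adds at most 4) — so at least 3 contractors are needed, and 3 is optimal.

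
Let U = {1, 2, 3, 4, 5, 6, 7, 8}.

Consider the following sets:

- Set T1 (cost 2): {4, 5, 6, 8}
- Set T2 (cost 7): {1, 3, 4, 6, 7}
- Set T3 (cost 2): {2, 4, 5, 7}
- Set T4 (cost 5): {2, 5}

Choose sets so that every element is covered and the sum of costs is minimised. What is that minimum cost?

T1, T2, T3 together cover every element (T1 ∪ T2 ∪ T3 = {1, 2, 3, 4, 5, 6, 7, 8}); total cost 2 + 7 + 2 = 11.
No covering selection has total cost below 11.

11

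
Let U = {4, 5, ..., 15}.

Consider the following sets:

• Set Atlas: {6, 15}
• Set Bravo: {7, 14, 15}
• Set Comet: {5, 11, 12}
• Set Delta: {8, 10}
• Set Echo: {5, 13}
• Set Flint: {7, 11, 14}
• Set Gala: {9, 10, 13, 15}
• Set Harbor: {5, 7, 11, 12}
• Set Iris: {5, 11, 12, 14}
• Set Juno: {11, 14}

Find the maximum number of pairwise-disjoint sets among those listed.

Atlas, Delta, Echo, Juno are pairwise disjoint (Atlas={6,15}; Delta={8,10}; Echo={5,13}; Juno={11,14}).
Every remaining set overlaps one of these, and no 5 of the listed sets are pairwise disjoint, so 4 is the maximum.

4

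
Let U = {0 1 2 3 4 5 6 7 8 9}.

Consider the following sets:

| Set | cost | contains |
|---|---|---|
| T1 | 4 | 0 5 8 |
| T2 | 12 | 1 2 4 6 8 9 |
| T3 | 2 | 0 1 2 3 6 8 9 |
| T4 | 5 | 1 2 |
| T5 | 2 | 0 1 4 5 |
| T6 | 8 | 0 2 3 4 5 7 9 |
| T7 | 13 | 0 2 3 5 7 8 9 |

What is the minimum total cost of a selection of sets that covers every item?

10

T3, T6 together cover every item (T3 ∪ T6 = {0, 1, 2, 3, 4, 5, 6, 7, 8, 9}); total cost 2 + 8 = 10.
The greedy pick T3, T5, T6 costs 12; no covering selection beats 10.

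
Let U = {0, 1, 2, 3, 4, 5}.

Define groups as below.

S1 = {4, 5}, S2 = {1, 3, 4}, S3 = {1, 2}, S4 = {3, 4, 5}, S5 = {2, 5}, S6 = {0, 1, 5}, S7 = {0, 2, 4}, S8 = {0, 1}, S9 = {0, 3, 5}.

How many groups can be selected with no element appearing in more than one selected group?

S3, S4 are pairwise disjoint (S3={1,2}; S4={3,4,5}).
Every remaining group overlaps one of these, and no 3 of the listed groups are pairwise disjoint, so 2 is the maximum.

2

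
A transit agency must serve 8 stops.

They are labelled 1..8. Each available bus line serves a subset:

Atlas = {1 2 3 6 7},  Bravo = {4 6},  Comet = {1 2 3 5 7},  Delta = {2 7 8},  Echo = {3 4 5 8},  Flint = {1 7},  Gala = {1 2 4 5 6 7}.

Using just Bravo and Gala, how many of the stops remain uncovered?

Union of Bravo, Gala = {1, 2, 4, 5, 6, 7}.
Not covered: 3, 8 — 2 stops.

2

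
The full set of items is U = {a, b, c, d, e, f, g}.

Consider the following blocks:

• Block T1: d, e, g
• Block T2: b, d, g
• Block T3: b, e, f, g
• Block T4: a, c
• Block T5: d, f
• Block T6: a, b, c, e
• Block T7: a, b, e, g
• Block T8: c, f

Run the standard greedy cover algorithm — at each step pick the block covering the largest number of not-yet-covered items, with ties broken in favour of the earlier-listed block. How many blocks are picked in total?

Greedy: pick T3 (covers 4 new) → pick T4 (covers 2 new) → pick T1 (covers 1 new). Total picks: 3.

3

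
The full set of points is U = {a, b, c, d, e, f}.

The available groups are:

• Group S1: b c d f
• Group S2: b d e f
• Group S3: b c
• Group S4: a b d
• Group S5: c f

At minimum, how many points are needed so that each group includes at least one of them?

2

The 2 points {c, d} hit every group.
The groups S4, S5 are pairwise disjoint, so any hitting set needs a separate point for each — at least 2. Hence 2 is optimal.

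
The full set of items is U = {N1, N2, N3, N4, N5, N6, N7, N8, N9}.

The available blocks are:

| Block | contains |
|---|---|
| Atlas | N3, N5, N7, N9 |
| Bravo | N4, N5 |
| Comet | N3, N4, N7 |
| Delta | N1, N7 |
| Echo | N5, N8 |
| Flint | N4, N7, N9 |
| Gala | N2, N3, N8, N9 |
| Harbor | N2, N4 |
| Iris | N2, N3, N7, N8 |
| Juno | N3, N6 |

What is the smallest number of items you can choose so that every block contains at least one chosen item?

4

H = {N1, N3, N4, N5} meets every block (each contains at least one member of H), and |H| = 4.
The blocks Delta, Echo, Harbor, Juno are pairwise disjoint, so any hitting set needs a separate item for each — at least 4. Hence 4 is optimal.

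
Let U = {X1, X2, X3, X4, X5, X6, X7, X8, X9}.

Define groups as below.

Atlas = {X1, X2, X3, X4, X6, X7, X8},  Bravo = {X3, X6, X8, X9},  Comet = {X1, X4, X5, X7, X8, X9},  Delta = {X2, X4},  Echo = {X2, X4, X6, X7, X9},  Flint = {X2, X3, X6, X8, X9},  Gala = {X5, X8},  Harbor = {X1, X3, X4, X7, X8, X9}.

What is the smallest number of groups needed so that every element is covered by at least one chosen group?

2

Take {Atlas, Comet}. Their union is {X1, X2, X3, X4, X5, X6, X7, X8, X9}, which is all 9 elements.
No single group has all 9 elements (the largest, Atlas, has 7), so 2 is optimal.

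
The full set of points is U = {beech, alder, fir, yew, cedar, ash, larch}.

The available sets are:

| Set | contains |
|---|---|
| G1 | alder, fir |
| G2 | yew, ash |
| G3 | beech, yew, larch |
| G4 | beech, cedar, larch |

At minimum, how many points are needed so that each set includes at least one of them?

3

The 3 points {beech, fir, ash} hit every set.
The sets G1, G2, G4 are pairwise disjoint, so any hitting set needs a separate point for each — at least 3. Hence 3 is optimal.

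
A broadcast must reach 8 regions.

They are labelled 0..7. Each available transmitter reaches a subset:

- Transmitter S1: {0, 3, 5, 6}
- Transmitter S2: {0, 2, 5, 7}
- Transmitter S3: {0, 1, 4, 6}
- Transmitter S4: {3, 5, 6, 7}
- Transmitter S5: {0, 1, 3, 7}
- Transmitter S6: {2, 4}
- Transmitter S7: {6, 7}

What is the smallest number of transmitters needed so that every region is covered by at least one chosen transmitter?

3

Take {S2, S3, S4}. Their union is {0, 1, 2, 3, 4, 5, 6, 7}, which is all 8 regions.
No 2 of the 7 transmitters cover everything (all 21 combinations miss at least one region), so 3 is optimal.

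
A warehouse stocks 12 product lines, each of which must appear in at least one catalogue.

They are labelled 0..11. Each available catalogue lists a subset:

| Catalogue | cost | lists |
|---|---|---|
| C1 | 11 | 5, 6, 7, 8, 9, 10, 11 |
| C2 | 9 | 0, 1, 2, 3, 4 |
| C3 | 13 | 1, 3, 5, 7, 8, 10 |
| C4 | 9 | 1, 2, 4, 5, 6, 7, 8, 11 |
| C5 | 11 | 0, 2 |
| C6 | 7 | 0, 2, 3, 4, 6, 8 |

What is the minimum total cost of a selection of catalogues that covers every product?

C1, C2 together cover every product (C1 ∪ C2 = {0, 1, 2, 3, 4, 5, 6, 7, 8, 9, 10, 11}); total cost 11 + 9 = 20.
The greedy pick C4, C6, C1 costs 27; no covering selection beats 20.

20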